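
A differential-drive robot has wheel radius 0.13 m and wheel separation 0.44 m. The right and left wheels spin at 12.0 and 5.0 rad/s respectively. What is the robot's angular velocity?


vR = r*wR = 0.13*12.0 = 1.56 m/s
vL = r*wL = 0.13*5.0 = 0.65 m/s
v = (vR+vL)/2 = 1.105 m/s
omega = (vR-vL)/L = 2.0682 rad/s
angular velocity = 2.0682 rad/s


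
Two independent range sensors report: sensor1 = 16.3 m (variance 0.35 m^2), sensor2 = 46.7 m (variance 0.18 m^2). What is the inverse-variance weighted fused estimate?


w1 = (1/var1) / (1/var1 + 1/var2)
   = 2.8571 / (2.8571 + 5.5556) = 0.3396
w2 = 1 - w1 = 0.6604
fused = w1*s1 + w2*s2 = 5.5358 + 30.8396
= 36.3755 m


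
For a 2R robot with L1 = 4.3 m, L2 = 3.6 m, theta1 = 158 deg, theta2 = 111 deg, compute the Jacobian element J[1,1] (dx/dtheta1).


J[1,1] = -L1*sin(t1) - L2*sin(t1+t2)
= -4.3*sin(158) - 3.6*sin(269)
= 1.9886


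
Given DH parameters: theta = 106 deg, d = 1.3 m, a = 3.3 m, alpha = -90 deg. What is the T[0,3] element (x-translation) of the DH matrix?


T[0,3] = a * cos(theta)
= 3.3 * cos(106 deg)
= 3.3 * -0.2756
= -0.9096


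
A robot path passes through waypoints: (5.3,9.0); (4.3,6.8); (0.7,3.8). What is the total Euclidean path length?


Segment lengths:
  seg1 = sqrt((-1.0)^2 + (-2.2)^2) = 2.4166
  seg2 = sqrt((-3.6)^2 + (-3.0)^2) = 4.6861
Total = 7.1028


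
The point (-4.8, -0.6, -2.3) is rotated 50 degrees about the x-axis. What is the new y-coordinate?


Rotation about x-axis: y' = y*cos(theta) - z*sin(theta)
= -0.6 * 0.6428 - -2.3 * 0.766
= 1.3762


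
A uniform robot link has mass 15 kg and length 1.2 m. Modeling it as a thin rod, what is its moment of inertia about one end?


I = (1/3) * m * L^2
= (1/3) * 15 * 1.2^2
= 0.333333 * 15 * 1.44
= 7.2 kg*m^2


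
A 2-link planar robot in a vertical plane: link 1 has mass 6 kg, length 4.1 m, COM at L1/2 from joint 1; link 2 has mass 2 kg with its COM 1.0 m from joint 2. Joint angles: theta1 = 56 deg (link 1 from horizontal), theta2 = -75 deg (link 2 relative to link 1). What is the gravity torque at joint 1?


Horizontal distance from joint 1 to link-1 COM:
  x_c1 = (L1/2)*cos(t1) = 2.05 * 0.5592 = 1.1463 m
Horizontal distance from joint 1 to link-2 COM:
  x_c2 = L1*cos(t1) + Lc2*cos(t1+t2)
       = 4.1*0.5592 + 1.0*0.9455 = 3.2382 m
tau1 = m1*g*x_c1 + m2*g*x_c2
     = 6*9.81*1.1463 + 2*9.81*3.2382
     = 67.4739 + 63.5337
     = 131.0076 Nm


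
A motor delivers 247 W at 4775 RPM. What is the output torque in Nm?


omega = 4775 * 2*pi/60 = 500.0368 rad/s
tau = P / omega = 247 / 500.0368
= 0.494 Nm


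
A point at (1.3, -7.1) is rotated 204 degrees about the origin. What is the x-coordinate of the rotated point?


x' = x*cos(theta) - y*sin(theta)
cos(204 deg) = -0.9135, sin(204 deg) = -0.4067
x' = 1.3 * -0.9135 - -7.1 * -0.4067
= -1.1876 - 2.8878
= -4.0754


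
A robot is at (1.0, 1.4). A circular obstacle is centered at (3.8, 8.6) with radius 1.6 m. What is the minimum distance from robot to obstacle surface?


center_dist = sqrt((1.0-3.8)^2 + (1.4-8.6)^2)
= sqrt(7.84 + 51.84)
= 7.7253
min_dist = center_dist - radius = 7.7253 - 1.6 = 6.1253 m


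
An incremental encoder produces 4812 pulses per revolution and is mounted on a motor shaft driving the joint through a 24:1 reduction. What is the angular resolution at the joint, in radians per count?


counts per rev = 4812
effective counts at joint = 4812 * 24 = 115488
resolution = 2*pi / 115488
= 5.4406e-05 rad/count


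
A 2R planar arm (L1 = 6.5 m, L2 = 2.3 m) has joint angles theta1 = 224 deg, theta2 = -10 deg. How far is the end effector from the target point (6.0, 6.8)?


End effector via forward kinematics:
x = L1*cos(t1) + L2*cos(t1+t2) = -6.5825
y = L1*sin(t1) + L2*sin(t1+t2) = -5.8014
Distance to target:
d = sqrt((6.0 - -6.5825)^2 + (6.8 - -5.8014)^2)
= sqrt(158.3192 + 158.7959)
= 17.8077 m


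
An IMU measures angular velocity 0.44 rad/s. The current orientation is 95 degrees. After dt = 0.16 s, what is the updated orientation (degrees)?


delta_theta = w * dt = 0.44 * 0.16 = 0.0704 rad
= 4.0336 deg
theta_new = 95 + 4.0336 = 99.0336 deg


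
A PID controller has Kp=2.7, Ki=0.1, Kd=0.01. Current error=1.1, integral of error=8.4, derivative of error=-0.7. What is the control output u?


u = Kp*e + Ki*int(e) + Kd*de/dt
= 2.7*1.1 + 0.1*8.4 + 0.01*(-0.7)
= 2.97 + 0.84 + -0.007
= 3.803


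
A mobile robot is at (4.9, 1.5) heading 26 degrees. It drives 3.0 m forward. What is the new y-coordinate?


y_new = y0 + d*sin(theta)
= 1.5 + 3.0*sin(26)
= 1.5 + 1.3151
= 2.8151


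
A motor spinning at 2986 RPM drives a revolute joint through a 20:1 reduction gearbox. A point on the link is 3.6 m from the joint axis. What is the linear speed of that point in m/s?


omega_motor = 2986 * 2*pi/60 = 312.6932 rad/s
omega_joint = omega_motor / 20 = 15.6347 rad/s
v = omega_joint * r = 15.6347 * 3.6
= 56.2848 m/s


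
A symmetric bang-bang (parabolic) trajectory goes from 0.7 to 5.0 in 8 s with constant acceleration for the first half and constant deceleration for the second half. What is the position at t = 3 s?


Symmetric rest-to-rest: each phase covers (pf-p0)/2 in time T/2. 0.5*a*(T/2)^2 = (pf-p0)/2 => a = 4*(pf-p0)/T^2
a = 4*(5.0-0.7)/8^2 = 0.2687
t = 3 is in the acceleration phase (t <= T/2).
p = p0 + 0.5*a*t^2 = 0.7 + 0.5*0.2687*3^2
= 1.9094


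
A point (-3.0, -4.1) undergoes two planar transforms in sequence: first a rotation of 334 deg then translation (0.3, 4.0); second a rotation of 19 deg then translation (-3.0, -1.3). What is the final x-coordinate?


After transform 1:
x1 = cos(334)*-3.0 - sin(334)*-4.1 + 0.3 = -4.1937
y1 = sin(334)*-3.0 + cos(334)*-4.1 + 4.0 = 1.6301
After transform 2:
x2 = cos(19)*-4.1937 - sin(19)*1.6301 + -3.0
= -7.4959


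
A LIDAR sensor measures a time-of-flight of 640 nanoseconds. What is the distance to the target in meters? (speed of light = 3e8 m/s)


tof = 640 ns = 6.4e-07 s
dist = c * tof / 2
= 3e8 * 6.4e-07 / 2
= 96.0 m


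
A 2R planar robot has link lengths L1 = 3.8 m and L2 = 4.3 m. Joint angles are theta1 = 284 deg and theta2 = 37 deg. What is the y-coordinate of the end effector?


Convert angles to radians: theta1 = 4.9567, theta2 = 0.6458
y = L1*sin(theta1) + L2*sin(theta1+theta2)
y = -3.6871 + -2.7061
y = -6.3932


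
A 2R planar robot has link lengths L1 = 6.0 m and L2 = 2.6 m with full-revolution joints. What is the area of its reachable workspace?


r_max = L1 + L2 = 8.6 m
r_min = |L1 - L2| = 3.4 m
Area = pi*(r_max^2 - r_min^2)
= pi*(73.96 - 11.56)
= pi * 62.4
= 196.0354 m^2


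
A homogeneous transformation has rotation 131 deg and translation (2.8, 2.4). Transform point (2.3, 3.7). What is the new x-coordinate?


x' = cos(theta)*px - sin(theta)*py + tx
= -0.6561*2.3 - 0.7547*3.7 + 2.8
= -1.5014


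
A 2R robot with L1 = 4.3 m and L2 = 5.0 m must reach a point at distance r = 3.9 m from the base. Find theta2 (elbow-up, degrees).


cos(theta2) = (r^2 - L1^2 - L2^2) / (2*L1*L2)
cos(theta2) = (15.21 - 18.49 - 25.0) / 43.0
cos(theta2) = -0.657674
theta2 = 131.1228 degrees


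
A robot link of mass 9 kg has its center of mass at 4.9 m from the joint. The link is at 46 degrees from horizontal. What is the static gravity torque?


tau = m*g*L*cos(angle)
= 9 * 9.81 * 4.9 * cos(46 deg)
= 9 * 9.81 * 4.9 * 0.6947
= 300.5238 Nm


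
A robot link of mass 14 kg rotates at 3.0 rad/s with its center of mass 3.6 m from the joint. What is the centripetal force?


F = m * omega^2 * r
= 14 * 3.0^2 * 3.6
= 14 * 9.0 * 3.6
= 453.6 N


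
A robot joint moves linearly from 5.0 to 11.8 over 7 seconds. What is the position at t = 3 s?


s = t/T = 3/7 = 0.4286
p(t) = p0 + (pf-p0)*s
= 5.0 + (11.8 - 5.0) * 0.4286
= 7.9143


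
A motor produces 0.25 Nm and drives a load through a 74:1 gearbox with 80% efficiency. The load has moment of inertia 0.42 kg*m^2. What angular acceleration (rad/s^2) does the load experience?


tau_out = tau_motor * N * eta
= 0.25 * 74 * 0.8 = 14.8 Nm
alpha = tau_out / I = 14.8 / 0.42
= 35.2381 rad/s^2


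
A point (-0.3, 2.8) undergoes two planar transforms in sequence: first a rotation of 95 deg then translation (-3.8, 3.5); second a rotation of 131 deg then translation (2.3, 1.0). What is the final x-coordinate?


After transform 1:
x1 = cos(95)*-0.3 - sin(95)*2.8 + -3.8 = -6.5632
y1 = sin(95)*-0.3 + cos(95)*2.8 + 3.5 = 2.9571
After transform 2:
x2 = cos(131)*-6.5632 - sin(131)*2.9571 + 2.3
= 4.3741


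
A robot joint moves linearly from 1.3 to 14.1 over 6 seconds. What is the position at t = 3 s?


s = t/T = 3/6 = 0.5
p(t) = p0 + (pf-p0)*s
= 1.3 + (14.1 - 1.3) * 0.5
= 7.7


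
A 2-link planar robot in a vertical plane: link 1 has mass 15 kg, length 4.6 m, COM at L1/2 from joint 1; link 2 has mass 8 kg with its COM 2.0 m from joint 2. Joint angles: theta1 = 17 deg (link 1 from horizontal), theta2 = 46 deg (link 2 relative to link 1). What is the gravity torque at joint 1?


Horizontal distance from joint 1 to link-1 COM:
  x_c1 = (L1/2)*cos(t1) = 2.3 * 0.9563 = 2.1995 m
Horizontal distance from joint 1 to link-2 COM:
  x_c2 = L1*cos(t1) + Lc2*cos(t1+t2)
       = 4.6*0.9563 + 2.0*0.454 = 5.307 m
tau1 = m1*g*x_c1 + m2*g*x_c2
     = 15*9.81*2.1995 + 8*9.81*5.307
     = 323.6566 + 416.492
     = 740.1486 Nm


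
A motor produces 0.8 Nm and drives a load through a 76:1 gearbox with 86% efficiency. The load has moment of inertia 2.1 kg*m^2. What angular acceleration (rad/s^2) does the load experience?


tau_out = tau_motor * N * eta
= 0.8 * 76 * 0.86 = 52.288 Nm
alpha = tau_out / I = 52.288 / 2.1
= 24.899 rad/s^2


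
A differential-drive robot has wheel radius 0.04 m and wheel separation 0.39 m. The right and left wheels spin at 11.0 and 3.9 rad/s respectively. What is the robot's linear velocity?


vR = r*wR = 0.04*11.0 = 0.44 m/s
vL = r*wL = 0.04*3.9 = 0.156 m/s
v = (vR+vL)/2 = 0.298 m/s
omega = (vR-vL)/L = 0.7282 rad/s
linear velocity = 0.298 m/s


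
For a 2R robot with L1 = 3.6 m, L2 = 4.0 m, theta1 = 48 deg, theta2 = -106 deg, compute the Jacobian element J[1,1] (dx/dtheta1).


J[1,1] = -L1*sin(t1) - L2*sin(t1+t2)
= -3.6*sin(48) - 4.0*sin(-58)
= 0.7169


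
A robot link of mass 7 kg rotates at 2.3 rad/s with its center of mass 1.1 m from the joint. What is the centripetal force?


F = m * omega^2 * r
= 7 * 2.3^2 * 1.1
= 7 * 5.29 * 1.1
= 40.733 N


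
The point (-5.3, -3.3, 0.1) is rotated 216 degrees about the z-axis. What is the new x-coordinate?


Rotation about z-axis: x' = x*cos(theta) - y*sin(theta)
= -5.3 * -0.809 - -3.3 * -0.5878
= 2.3481


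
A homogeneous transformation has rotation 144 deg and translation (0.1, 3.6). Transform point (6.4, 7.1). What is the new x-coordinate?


x' = cos(theta)*px - sin(theta)*py + tx
= -0.809*6.4 - 0.5878*7.1 + 0.1
= -9.251


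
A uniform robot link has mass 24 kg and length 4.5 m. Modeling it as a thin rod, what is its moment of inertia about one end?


I = (1/3) * m * L^2
= (1/3) * 24 * 4.5^2
= 0.333333 * 24 * 20.25
= 162.0 kg*m^2


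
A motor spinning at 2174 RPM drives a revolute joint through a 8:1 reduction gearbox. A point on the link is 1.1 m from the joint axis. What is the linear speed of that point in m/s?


omega_motor = 2174 * 2*pi/60 = 227.6607 rad/s
omega_joint = omega_motor / 8 = 28.4576 rad/s
v = omega_joint * r = 28.4576 * 1.1
= 31.3034 m/s


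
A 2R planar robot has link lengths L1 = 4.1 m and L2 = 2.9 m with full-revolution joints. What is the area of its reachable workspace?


r_max = L1 + L2 = 7.0 m
r_min = |L1 - L2| = 1.2 m
Area = pi*(r_max^2 - r_min^2)
= pi*(49.0 - 1.44)
= pi * 47.56
= 149.4141 m^2


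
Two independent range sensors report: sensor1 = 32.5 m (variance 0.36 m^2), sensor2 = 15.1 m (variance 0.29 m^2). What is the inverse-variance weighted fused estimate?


w1 = (1/var1) / (1/var1 + 1/var2)
   = 2.7778 / (2.7778 + 3.4483) = 0.4462
w2 = 1 - w1 = 0.5538
fused = w1*s1 + w2*s2 = 14.5 + 8.3631
= 22.8631 m


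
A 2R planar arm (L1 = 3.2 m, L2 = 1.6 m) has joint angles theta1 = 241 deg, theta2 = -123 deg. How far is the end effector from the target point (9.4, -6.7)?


End effector via forward kinematics:
x = L1*cos(t1) + L2*cos(t1+t2) = -2.3025
y = L1*sin(t1) + L2*sin(t1+t2) = -1.3861
Distance to target:
d = sqrt((9.4 - -2.3025)^2 + (-6.7 - -1.3861)^2)
= sqrt(136.9496 + 28.2379)
= 12.8525 m


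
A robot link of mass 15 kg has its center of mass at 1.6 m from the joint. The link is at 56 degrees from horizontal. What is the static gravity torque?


tau = m*g*L*cos(angle)
= 15 * 9.81 * 1.6 * cos(56 deg)
= 15 * 9.81 * 1.6 * 0.5592
= 131.6564 Nm


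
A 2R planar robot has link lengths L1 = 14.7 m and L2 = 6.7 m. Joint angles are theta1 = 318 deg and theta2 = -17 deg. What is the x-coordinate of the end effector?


Convert angles to radians: theta1 = 5.5501, theta2 = -0.2967
x = L1*cos(theta1) + L2*cos(theta1+theta2)
x = 10.9242 + 3.4508
x = 14.375


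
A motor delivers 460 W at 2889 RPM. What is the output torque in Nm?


omega = 2889 * 2*pi/60 = 302.5354 rad/s
tau = P / omega = 460 / 302.5354
= 1.5205 Nm


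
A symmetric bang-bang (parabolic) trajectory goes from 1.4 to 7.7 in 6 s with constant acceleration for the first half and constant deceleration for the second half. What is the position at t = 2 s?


Symmetric rest-to-rest: each phase covers (pf-p0)/2 in time T/2. 0.5*a*(T/2)^2 = (pf-p0)/2 => a = 4*(pf-p0)/T^2
a = 4*(7.7-1.4)/6^2 = 0.7
t = 2 is in the acceleration phase (t <= T/2).
p = p0 + 0.5*a*t^2 = 1.4 + 0.5*0.7*2^2
= 2.8


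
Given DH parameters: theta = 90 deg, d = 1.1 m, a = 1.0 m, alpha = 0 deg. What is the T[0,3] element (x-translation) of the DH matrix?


T[0,3] = a * cos(theta)
= 1.0 * cos(90 deg)
= 1.0 * 0.0
= 0.0


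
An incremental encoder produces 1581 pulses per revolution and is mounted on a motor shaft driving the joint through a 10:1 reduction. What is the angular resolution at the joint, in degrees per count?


counts per rev = 1581
effective counts at joint = 1581 * 10 = 15810
resolution = 360 / 15810
= 0.0228 deg/count


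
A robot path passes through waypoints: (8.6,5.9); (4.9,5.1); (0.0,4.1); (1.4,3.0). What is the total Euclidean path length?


Segment lengths:
  seg1 = sqrt((-3.7)^2 + (-0.8)^2) = 3.7855
  seg2 = sqrt((-4.9)^2 + (-1.0)^2) = 5.001
  seg3 = sqrt((1.4)^2 + (-1.1)^2) = 1.7804
Total = 10.5669


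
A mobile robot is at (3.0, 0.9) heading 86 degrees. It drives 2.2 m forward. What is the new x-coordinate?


x_new = x0 + d*cos(theta)
= 3.0 + 2.2*cos(86)
= 3.0 + 0.1535
= 3.1535


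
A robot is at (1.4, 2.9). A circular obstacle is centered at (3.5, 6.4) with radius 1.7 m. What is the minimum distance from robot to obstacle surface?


center_dist = sqrt((1.4-3.5)^2 + (2.9-6.4)^2)
= sqrt(4.41 + 12.25)
= 4.0817
min_dist = center_dist - radius = 4.0817 - 1.7 = 2.3817 m


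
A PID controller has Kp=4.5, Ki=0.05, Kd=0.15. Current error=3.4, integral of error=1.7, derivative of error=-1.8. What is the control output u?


u = Kp*e + Ki*int(e) + Kd*de/dt
= 4.5*3.4 + 0.05*1.7 + 0.15*(-1.8)
= 15.3 + 0.085 + -0.27
= 15.115


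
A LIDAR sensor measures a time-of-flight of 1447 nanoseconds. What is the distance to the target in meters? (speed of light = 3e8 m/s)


tof = 1447 ns = 1.447e-06 s
dist = c * tof / 2
= 3e8 * 1.447e-06 / 2
= 217.05 m


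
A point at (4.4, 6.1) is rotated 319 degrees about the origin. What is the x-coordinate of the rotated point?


x' = x*cos(theta) - y*sin(theta)
cos(319 deg) = 0.7547, sin(319 deg) = -0.6561
x' = 4.4 * 0.7547 - 6.1 * -0.6561
= 3.3207 - -4.002
= 7.3227


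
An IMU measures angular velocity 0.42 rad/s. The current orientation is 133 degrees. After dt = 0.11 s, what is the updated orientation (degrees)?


delta_theta = w * dt = 0.42 * 0.11 = 0.0462 rad
= 2.6471 deg
theta_new = 133 + 2.6471 = 135.6471 deg


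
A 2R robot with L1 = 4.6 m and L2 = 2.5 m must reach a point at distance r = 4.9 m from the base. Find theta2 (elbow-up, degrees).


cos(theta2) = (r^2 - L1^2 - L2^2) / (2*L1*L2)
cos(theta2) = (24.01 - 21.16 - 6.25) / 23.0
cos(theta2) = -0.147826
theta2 = 98.501 degrees


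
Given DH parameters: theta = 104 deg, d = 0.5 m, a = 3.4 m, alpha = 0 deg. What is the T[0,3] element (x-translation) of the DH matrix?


T[0,3] = a * cos(theta)
= 3.4 * cos(104 deg)
= 3.4 * -0.2419
= -0.8225


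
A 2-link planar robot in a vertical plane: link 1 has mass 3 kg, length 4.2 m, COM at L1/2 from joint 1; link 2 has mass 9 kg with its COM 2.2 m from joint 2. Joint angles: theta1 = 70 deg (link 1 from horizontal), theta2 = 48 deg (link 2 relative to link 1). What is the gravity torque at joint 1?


Horizontal distance from joint 1 to link-1 COM:
  x_c1 = (L1/2)*cos(t1) = 2.1 * 0.342 = 0.7182 m
Horizontal distance from joint 1 to link-2 COM:
  x_c2 = L1*cos(t1) + Lc2*cos(t1+t2)
       = 4.2*0.342 + 2.2*-0.4695 = 0.4036 m
tau1 = m1*g*x_c1 + m2*g*x_c2
     = 3*9.81*0.7182 + 9*9.81*0.4036
     = 21.1379 + 35.638
     = 56.7759 Nm


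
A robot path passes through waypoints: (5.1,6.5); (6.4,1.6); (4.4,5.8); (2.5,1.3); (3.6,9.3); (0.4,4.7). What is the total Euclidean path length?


Segment lengths:
  seg1 = sqrt((1.3)^2 + (-4.9)^2) = 5.0695
  seg2 = sqrt((-2.0)^2 + (4.2)^2) = 4.6519
  seg3 = sqrt((-1.9)^2 + (-4.5)^2) = 4.8847
  seg4 = sqrt((1.1)^2 + (8.0)^2) = 8.0753
  seg5 = sqrt((-3.2)^2 + (-4.6)^2) = 5.6036
Total = 28.2849


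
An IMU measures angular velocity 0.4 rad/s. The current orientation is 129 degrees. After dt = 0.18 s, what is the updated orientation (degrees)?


delta_theta = w * dt = 0.4 * 0.18 = 0.072 rad
= 4.1253 deg
theta_new = 129 + 4.1253 = 133.1253 deg


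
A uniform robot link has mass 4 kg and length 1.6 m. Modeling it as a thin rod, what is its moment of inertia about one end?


I = (1/3) * m * L^2
= (1/3) * 4 * 1.6^2
= 0.333333 * 4 * 2.56
= 3.4133 kg*m^2


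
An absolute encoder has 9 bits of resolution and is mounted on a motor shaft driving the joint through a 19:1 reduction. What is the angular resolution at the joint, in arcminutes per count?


counts = 2^9 = 512
effective counts at joint = 512 * 19 = 9728
resolution = 360*60 / 9728
= 2.2204 arcmin/count


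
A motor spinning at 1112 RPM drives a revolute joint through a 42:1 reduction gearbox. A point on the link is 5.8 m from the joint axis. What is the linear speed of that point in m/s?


omega_motor = 1112 * 2*pi/60 = 116.4484 rad/s
omega_joint = omega_motor / 42 = 2.7726 rad/s
v = omega_joint * r = 2.7726 * 5.8
= 16.081 m/s


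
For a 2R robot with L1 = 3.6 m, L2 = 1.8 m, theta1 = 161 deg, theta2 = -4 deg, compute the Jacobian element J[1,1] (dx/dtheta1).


J[1,1] = -L1*sin(t1) - L2*sin(t1+t2)
= -3.6*sin(161) - 1.8*sin(157)
= -1.8754


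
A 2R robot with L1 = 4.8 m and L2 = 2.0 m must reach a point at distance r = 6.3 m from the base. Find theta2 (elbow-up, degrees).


cos(theta2) = (r^2 - L1^2 - L2^2) / (2*L1*L2)
cos(theta2) = (39.69 - 23.04 - 4.0) / 19.2
cos(theta2) = 0.658854
theta2 = 48.7875 degrees


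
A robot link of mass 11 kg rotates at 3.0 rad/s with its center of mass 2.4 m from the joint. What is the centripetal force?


F = m * omega^2 * r
= 11 * 3.0^2 * 2.4
= 11 * 9.0 * 2.4
= 237.6 N


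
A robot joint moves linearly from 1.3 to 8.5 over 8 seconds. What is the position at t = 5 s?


s = t/T = 5/8 = 0.625
p(t) = p0 + (pf-p0)*s
= 1.3 + (8.5 - 1.3) * 0.625
= 5.8


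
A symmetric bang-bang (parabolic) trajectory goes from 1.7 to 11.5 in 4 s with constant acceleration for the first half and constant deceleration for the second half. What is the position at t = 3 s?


Symmetric rest-to-rest: each phase covers (pf-p0)/2 in time T/2. 0.5*a*(T/2)^2 = (pf-p0)/2 => a = 4*(pf-p0)/T^2
a = 4*(11.5-1.7)/4^2 = 2.45
t = 3 is in the deceleration phase (t > T/2).
p = pf - 0.5*a*(T-t)^2 = 11.5 - 0.5*2.45*1^2
= 10.275


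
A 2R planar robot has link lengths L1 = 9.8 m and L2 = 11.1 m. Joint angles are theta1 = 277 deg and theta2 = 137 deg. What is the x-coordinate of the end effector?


Convert angles to radians: theta1 = 4.8346, theta2 = 2.3911
x = L1*cos(theta1) + L2*cos(theta1+theta2)
x = 1.1943 + 6.5244
x = 7.7187


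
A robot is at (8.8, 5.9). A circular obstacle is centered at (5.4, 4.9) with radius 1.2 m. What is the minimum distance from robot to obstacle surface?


center_dist = sqrt((8.8-5.4)^2 + (5.9-4.9)^2)
= sqrt(11.56 + 1.0)
= 3.544
min_dist = center_dist - radius = 3.544 - 1.2 = 2.344 m


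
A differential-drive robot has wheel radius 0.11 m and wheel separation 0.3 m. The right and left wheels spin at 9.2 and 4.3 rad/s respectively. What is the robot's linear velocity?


vR = r*wR = 0.11*9.2 = 1.012 m/s
vL = r*wL = 0.11*4.3 = 0.473 m/s
v = (vR+vL)/2 = 0.7425 m/s
omega = (vR-vL)/L = 1.7967 rad/s
linear velocity = 0.7425 m/s


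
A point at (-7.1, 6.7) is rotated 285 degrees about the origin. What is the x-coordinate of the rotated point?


x' = x*cos(theta) - y*sin(theta)
cos(285 deg) = 0.2588, sin(285 deg) = -0.9659
x' = -7.1 * 0.2588 - 6.7 * -0.9659
= -1.8376 - -6.4717
= 4.6341


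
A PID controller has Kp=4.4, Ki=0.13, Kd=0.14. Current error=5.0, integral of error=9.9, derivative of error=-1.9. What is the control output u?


u = Kp*e + Ki*int(e) + Kd*de/dt
= 4.4*5.0 + 0.13*9.9 + 0.14*(-1.9)
= 22.0 + 1.287 + -0.266
= 23.021


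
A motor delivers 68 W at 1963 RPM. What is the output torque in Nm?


omega = 1963 * 2*pi/60 = 205.5649 rad/s
tau = P / omega = 68 / 205.5649
= 0.3308 Nm


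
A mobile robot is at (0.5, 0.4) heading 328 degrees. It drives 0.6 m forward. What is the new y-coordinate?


y_new = y0 + d*sin(theta)
= 0.4 + 0.6*sin(328)
= 0.4 + -0.318
= 0.082


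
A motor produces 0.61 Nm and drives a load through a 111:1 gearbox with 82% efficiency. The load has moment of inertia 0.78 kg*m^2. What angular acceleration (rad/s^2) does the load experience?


tau_out = tau_motor * N * eta
= 0.61 * 111 * 0.82 = 55.5222 Nm
alpha = tau_out / I = 55.5222 / 0.78
= 71.1823 rad/s^2


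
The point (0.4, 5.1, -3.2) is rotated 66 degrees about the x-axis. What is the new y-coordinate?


Rotation about x-axis: y' = y*cos(theta) - z*sin(theta)
= 5.1 * 0.4067 - -3.2 * 0.9135
= 4.9977


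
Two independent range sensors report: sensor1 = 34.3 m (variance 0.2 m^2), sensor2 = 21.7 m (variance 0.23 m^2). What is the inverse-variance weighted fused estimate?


w1 = (1/var1) / (1/var1 + 1/var2)
   = 5.0 / (5.0 + 4.3478) = 0.5349
w2 = 1 - w1 = 0.4651
fused = w1*s1 + w2*s2 = 18.3465 + 10.093
= 28.4395 m


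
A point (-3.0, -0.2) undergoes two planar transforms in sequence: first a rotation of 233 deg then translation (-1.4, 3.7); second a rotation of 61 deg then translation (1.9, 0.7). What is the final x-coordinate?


After transform 1:
x1 = cos(233)*-3.0 - sin(233)*-0.2 + -1.4 = 0.2457
y1 = sin(233)*-3.0 + cos(233)*-0.2 + 3.7 = 6.2163
After transform 2:
x2 = cos(61)*0.2457 - sin(61)*6.2163 + 1.9
= -3.4177


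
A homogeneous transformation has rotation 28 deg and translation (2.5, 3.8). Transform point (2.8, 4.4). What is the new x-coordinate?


x' = cos(theta)*px - sin(theta)*py + tx
= 0.8829*2.8 - 0.4695*4.4 + 2.5
= 2.9066


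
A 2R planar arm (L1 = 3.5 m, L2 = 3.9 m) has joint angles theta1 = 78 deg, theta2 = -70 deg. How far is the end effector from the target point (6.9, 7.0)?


End effector via forward kinematics:
x = L1*cos(t1) + L2*cos(t1+t2) = 4.5897
y = L1*sin(t1) + L2*sin(t1+t2) = 3.9663
Distance to target:
d = sqrt((6.9 - 4.5897)^2 + (7.0 - 3.9663)^2)
= sqrt(5.3373 + 9.2034)
= 3.8132 m


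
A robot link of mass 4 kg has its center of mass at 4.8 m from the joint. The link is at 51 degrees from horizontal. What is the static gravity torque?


tau = m*g*L*cos(angle)
= 4 * 9.81 * 4.8 * cos(51 deg)
= 4 * 9.81 * 4.8 * 0.6293
= 118.5338 Nm


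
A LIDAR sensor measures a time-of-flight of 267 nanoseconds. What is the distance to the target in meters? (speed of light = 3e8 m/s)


tof = 267 ns = 2.67e-07 s
dist = c * tof / 2
= 3e8 * 2.67e-07 / 2
= 40.05 m


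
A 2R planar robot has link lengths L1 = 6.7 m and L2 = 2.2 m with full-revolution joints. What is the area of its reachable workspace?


r_max = L1 + L2 = 8.9 m
r_min = |L1 - L2| = 4.5 m
Area = pi*(r_max^2 - r_min^2)
= pi*(79.21 - 20.25)
= pi * 58.96
= 185.2283 m^2


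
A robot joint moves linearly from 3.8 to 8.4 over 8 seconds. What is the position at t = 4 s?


s = t/T = 4/8 = 0.5
p(t) = p0 + (pf-p0)*s
= 3.8 + (8.4 - 3.8) * 0.5
= 6.1


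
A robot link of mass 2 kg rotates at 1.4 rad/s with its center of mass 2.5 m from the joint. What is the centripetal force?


F = m * omega^2 * r
= 2 * 1.4^2 * 2.5
= 2 * 1.96 * 2.5
= 9.8 N


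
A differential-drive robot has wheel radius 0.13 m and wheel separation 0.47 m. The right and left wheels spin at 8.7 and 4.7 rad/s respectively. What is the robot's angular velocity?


vR = r*wR = 0.13*8.7 = 1.131 m/s
vL = r*wL = 0.13*4.7 = 0.611 m/s
v = (vR+vL)/2 = 0.871 m/s
omega = (vR-vL)/L = 1.1064 rad/s
angular velocity = 1.1064 rad/s


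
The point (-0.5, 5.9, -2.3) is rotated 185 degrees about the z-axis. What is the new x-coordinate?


Rotation about z-axis: x' = x*cos(theta) - y*sin(theta)
= -0.5 * -0.9962 - 5.9 * -0.0872
= 1.0123


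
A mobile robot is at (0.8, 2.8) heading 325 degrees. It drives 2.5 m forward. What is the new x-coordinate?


x_new = x0 + d*cos(theta)
= 0.8 + 2.5*cos(325)
= 0.8 + 2.0479
= 2.8479


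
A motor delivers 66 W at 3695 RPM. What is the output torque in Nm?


omega = 3695 * 2*pi/60 = 386.9395 rad/s
tau = P / omega = 66 / 386.9395
= 0.1706 Nm


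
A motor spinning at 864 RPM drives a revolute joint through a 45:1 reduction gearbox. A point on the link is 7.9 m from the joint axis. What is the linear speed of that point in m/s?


omega_motor = 864 * 2*pi/60 = 90.4779 rad/s
omega_joint = omega_motor / 45 = 2.0106 rad/s
v = omega_joint * r = 2.0106 * 7.9
= 15.8839 m/s


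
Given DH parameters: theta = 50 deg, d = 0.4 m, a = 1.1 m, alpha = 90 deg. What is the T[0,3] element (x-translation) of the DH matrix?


T[0,3] = a * cos(theta)
= 1.1 * cos(50 deg)
= 1.1 * 0.6428
= 0.7071


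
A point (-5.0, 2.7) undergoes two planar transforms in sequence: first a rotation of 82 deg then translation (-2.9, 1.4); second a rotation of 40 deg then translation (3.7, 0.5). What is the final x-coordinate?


After transform 1:
x1 = cos(82)*-5.0 - sin(82)*2.7 + -2.9 = -6.2696
y1 = sin(82)*-5.0 + cos(82)*2.7 + 1.4 = -3.1756
After transform 2:
x2 = cos(40)*-6.2696 - sin(40)*-3.1756 + 3.7
= 0.9384


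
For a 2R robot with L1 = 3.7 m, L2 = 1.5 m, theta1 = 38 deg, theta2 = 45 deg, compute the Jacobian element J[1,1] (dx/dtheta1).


J[1,1] = -L1*sin(t1) - L2*sin(t1+t2)
= -3.7*sin(38) - 1.5*sin(83)
= -3.7668


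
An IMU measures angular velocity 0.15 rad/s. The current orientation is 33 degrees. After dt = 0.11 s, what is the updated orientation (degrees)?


delta_theta = w * dt = 0.15 * 0.11 = 0.0165 rad
= 0.9454 deg
theta_new = 33 + 0.9454 = 33.9454 deg


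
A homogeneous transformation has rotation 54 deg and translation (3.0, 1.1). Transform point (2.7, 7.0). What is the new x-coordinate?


x' = cos(theta)*px - sin(theta)*py + tx
= 0.5878*2.7 - 0.809*7.0 + 3.0
= -1.0761


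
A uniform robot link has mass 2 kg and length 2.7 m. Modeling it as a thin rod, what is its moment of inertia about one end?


I = (1/3) * m * L^2
= (1/3) * 2 * 2.7^2
= 0.333333 * 2 * 7.29
= 4.86 kg*m^2


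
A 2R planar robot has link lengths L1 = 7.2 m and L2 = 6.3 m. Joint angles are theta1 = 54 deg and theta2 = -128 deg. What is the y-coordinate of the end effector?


Convert angles to radians: theta1 = 0.9425, theta2 = -2.234
y = L1*sin(theta1) + L2*sin(theta1+theta2)
y = 5.8249 + -6.0559
y = -0.231


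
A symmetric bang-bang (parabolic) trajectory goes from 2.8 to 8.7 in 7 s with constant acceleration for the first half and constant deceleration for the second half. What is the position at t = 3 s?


Symmetric rest-to-rest: each phase covers (pf-p0)/2 in time T/2. 0.5*a*(T/2)^2 = (pf-p0)/2 => a = 4*(pf-p0)/T^2
a = 4*(8.7-2.8)/7^2 = 0.4816
t = 3 is in the acceleration phase (t <= T/2).
p = p0 + 0.5*a*t^2 = 2.8 + 0.5*0.4816*3^2
= 4.9673


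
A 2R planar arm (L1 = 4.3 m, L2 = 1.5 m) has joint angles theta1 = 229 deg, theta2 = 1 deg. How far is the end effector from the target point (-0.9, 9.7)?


End effector via forward kinematics:
x = L1*cos(t1) + L2*cos(t1+t2) = -3.7852
y = L1*sin(t1) + L2*sin(t1+t2) = -4.3943
Distance to target:
d = sqrt((-0.9 - -3.7852)^2 + (9.7 - -4.3943)^2)
= sqrt(8.3246 + 198.6498)
= 14.3866 m


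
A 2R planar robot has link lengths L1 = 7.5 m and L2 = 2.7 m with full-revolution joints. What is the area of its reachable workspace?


r_max = L1 + L2 = 10.2 m
r_min = |L1 - L2| = 4.8 m
Area = pi*(r_max^2 - r_min^2)
= pi*(104.04 - 23.04)
= pi * 81.0
= 254.469 m^2


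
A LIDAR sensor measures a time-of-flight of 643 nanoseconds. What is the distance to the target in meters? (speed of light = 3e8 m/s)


tof = 643 ns = 6.43e-07 s
dist = c * tof / 2
= 3e8 * 6.43e-07 / 2
= 96.45 m


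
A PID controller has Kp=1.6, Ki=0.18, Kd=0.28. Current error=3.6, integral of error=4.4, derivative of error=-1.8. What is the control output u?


u = Kp*e + Ki*int(e) + Kd*de/dt
= 1.6*3.6 + 0.18*4.4 + 0.28*(-1.8)
= 5.76 + 0.792 + -0.504
= 6.048


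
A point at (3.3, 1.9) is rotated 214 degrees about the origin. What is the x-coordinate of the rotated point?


x' = x*cos(theta) - y*sin(theta)
cos(214 deg) = -0.829, sin(214 deg) = -0.5592
x' = 3.3 * -0.829 - 1.9 * -0.5592
= -2.7358 - -1.0625
= -1.6734


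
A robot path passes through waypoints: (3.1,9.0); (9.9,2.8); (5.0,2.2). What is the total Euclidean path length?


Segment lengths:
  seg1 = sqrt((6.8)^2 + (-6.2)^2) = 9.2022
  seg2 = sqrt((-4.9)^2 + (-0.6)^2) = 4.9366
Total = 14.1388


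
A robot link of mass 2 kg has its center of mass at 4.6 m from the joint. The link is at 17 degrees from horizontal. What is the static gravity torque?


tau = m*g*L*cos(angle)
= 2 * 9.81 * 4.6 * cos(17 deg)
= 2 * 9.81 * 4.6 * 0.9563
= 86.3084 Nm


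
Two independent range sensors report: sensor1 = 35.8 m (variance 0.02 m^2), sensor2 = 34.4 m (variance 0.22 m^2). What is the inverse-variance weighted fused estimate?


w1 = (1/var1) / (1/var1 + 1/var2)
   = 50.0 / (50.0 + 4.5455) = 0.9167
w2 = 1 - w1 = 0.0833
fused = w1*s1 + w2*s2 = 32.8167 + 2.8667
= 35.6833 m


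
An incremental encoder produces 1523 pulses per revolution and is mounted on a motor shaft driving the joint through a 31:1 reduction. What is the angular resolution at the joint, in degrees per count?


counts per rev = 1523
effective counts at joint = 1523 * 31 = 47213
resolution = 360 / 47213
= 0.0076 deg/count


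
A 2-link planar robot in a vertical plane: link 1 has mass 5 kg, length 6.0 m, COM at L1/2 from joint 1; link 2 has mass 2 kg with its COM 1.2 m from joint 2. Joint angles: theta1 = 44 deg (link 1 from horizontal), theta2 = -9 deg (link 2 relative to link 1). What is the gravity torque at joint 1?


Horizontal distance from joint 1 to link-1 COM:
  x_c1 = (L1/2)*cos(t1) = 3.0 * 0.7193 = 2.158 m
Horizontal distance from joint 1 to link-2 COM:
  x_c2 = L1*cos(t1) + Lc2*cos(t1+t2)
       = 6.0*0.7193 + 1.2*0.8192 = 5.299 m
tau1 = m1*g*x_c1 + m2*g*x_c2
     = 5*9.81*2.158 + 2*9.81*5.299
     = 105.8509 + 103.9668
     = 209.8176 Nm


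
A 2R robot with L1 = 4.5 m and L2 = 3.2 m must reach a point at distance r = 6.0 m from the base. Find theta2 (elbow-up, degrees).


cos(theta2) = (r^2 - L1^2 - L2^2) / (2*L1*L2)
cos(theta2) = (36.0 - 20.25 - 10.24) / 28.8
cos(theta2) = 0.191319
theta2 = 78.9702 degrees


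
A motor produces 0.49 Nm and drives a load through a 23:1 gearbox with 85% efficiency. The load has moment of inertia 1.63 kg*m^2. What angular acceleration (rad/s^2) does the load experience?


tau_out = tau_motor * N * eta
= 0.49 * 23 * 0.85 = 9.5795 Nm
alpha = tau_out / I = 9.5795 / 1.63
= 5.877 rad/s^2


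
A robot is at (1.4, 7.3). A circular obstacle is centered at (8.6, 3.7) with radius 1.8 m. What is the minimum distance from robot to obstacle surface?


center_dist = sqrt((1.4-8.6)^2 + (7.3-3.7)^2)
= sqrt(51.84 + 12.96)
= 8.0498
min_dist = center_dist - radius = 8.0498 - 1.8 = 6.2498 m


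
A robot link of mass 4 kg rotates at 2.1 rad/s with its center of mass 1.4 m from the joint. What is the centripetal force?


F = m * omega^2 * r
= 4 * 2.1^2 * 1.4
= 4 * 4.41 * 1.4
= 24.696 N


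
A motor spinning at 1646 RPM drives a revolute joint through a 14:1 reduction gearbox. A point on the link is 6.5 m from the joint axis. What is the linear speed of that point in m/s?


omega_motor = 1646 * 2*pi/60 = 172.3687 rad/s
omega_joint = omega_motor / 14 = 12.3121 rad/s
v = omega_joint * r = 12.3121 * 6.5
= 80.0283 m/s


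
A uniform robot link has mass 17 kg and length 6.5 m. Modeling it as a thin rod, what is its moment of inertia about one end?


I = (1/3) * m * L^2
= (1/3) * 17 * 6.5^2
= 0.333333 * 17 * 42.25
= 239.4167 kg*m^2


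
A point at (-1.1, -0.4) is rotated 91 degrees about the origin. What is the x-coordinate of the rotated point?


x' = x*cos(theta) - y*sin(theta)
cos(91 deg) = -0.0175, sin(91 deg) = 0.9998
x' = -1.1 * -0.0175 - -0.4 * 0.9998
= 0.0192 - -0.3999
= 0.4191


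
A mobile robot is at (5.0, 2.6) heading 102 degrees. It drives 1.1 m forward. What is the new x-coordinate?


x_new = x0 + d*cos(theta)
= 5.0 + 1.1*cos(102)
= 5.0 + -0.2287
= 4.7713


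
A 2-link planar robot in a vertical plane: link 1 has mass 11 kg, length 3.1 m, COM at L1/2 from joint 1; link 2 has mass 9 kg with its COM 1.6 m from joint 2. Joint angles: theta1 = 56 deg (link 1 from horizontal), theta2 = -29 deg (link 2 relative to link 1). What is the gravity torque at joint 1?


Horizontal distance from joint 1 to link-1 COM:
  x_c1 = (L1/2)*cos(t1) = 1.55 * 0.5592 = 0.8667 m
Horizontal distance from joint 1 to link-2 COM:
  x_c2 = L1*cos(t1) + Lc2*cos(t1+t2)
       = 3.1*0.5592 + 1.6*0.891 = 3.1591 m
tau1 = m1*g*x_c1 + m2*g*x_c2
     = 11*9.81*0.8667 + 9*9.81*3.1591
     = 93.5309 + 278.9177
     = 372.4486 Nm


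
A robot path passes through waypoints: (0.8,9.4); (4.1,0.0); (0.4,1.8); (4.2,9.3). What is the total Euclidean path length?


Segment lengths:
  seg1 = sqrt((3.3)^2 + (-9.4)^2) = 9.9624
  seg2 = sqrt((-3.7)^2 + (1.8)^2) = 4.1146
  seg3 = sqrt((3.8)^2 + (7.5)^2) = 8.4077
Total = 22.4848


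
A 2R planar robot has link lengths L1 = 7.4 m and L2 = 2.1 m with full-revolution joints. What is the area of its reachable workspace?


r_max = L1 + L2 = 9.5 m
r_min = |L1 - L2| = 5.3 m
Area = pi*(r_max^2 - r_min^2)
= pi*(90.25 - 28.09)
= pi * 62.16
= 195.2814 m^2


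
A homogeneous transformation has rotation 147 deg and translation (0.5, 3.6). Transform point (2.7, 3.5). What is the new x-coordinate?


x' = cos(theta)*px - sin(theta)*py + tx
= -0.8387*2.7 - 0.5446*3.5 + 0.5
= -3.6706


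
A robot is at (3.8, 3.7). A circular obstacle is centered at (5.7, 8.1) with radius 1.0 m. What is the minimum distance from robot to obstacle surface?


center_dist = sqrt((3.8-5.7)^2 + (3.7-8.1)^2)
= sqrt(3.61 + 19.36)
= 4.7927
min_dist = center_dist - radius = 4.7927 - 1.0 = 3.7927 m


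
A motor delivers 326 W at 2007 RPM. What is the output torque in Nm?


omega = 2007 * 2*pi/60 = 210.1725 rad/s
tau = P / omega = 326 / 210.1725
= 1.5511 Nm


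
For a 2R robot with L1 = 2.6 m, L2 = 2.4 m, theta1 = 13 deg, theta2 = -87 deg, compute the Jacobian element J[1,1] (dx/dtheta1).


J[1,1] = -L1*sin(t1) - L2*sin(t1+t2)
= -2.6*sin(13) - 2.4*sin(-74)
= 1.7222


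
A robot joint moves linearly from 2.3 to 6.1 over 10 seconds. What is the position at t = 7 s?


s = t/T = 7/10 = 0.7
p(t) = p0 + (pf-p0)*s
= 2.3 + (6.1 - 2.3) * 0.7
= 4.96


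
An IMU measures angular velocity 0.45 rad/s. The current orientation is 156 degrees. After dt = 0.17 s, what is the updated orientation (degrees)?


delta_theta = w * dt = 0.45 * 0.17 = 0.0765 rad
= 4.3831 deg
theta_new = 156 + 4.3831 = 160.3831 deg


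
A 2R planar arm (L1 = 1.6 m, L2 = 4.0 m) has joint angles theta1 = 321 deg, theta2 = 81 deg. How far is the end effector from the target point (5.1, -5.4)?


End effector via forward kinematics:
x = L1*cos(t1) + L2*cos(t1+t2) = 4.216
y = L1*sin(t1) + L2*sin(t1+t2) = 1.6696
Distance to target:
d = sqrt((5.1 - 4.216)^2 + (-5.4 - 1.6696)^2)
= sqrt(0.7814 + 49.9794)
= 7.1247 m


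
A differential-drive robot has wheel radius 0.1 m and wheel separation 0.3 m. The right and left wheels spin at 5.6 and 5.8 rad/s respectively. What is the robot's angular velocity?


vR = r*wR = 0.1*5.6 = 0.56 m/s
vL = r*wL = 0.1*5.8 = 0.58 m/s
v = (vR+vL)/2 = 0.57 m/s
omega = (vR-vL)/L = -0.0667 rad/s
angular velocity = -0.0667 rad/s


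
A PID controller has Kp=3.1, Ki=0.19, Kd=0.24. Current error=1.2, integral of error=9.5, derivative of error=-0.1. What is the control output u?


u = Kp*e + Ki*int(e) + Kd*de/dt
= 3.1*1.2 + 0.19*9.5 + 0.24*(-0.1)
= 3.72 + 1.805 + -0.024
= 5.501


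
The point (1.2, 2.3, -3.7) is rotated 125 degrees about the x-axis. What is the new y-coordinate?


Rotation about x-axis: y' = y*cos(theta) - z*sin(theta)
= 2.3 * -0.5736 - -3.7 * 0.8192
= 1.7116


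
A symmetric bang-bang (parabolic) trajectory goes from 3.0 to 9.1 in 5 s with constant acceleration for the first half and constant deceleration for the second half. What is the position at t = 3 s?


Symmetric rest-to-rest: each phase covers (pf-p0)/2 in time T/2. 0.5*a*(T/2)^2 = (pf-p0)/2 => a = 4*(pf-p0)/T^2
a = 4*(9.1-3.0)/5^2 = 0.976
t = 3 is in the deceleration phase (t > T/2).
p = pf - 0.5*a*(T-t)^2 = 9.1 - 0.5*0.976*2^2
= 7.148


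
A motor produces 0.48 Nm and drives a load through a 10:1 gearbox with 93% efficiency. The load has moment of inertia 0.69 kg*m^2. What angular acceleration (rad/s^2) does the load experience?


tau_out = tau_motor * N * eta
= 0.48 * 10 * 0.93 = 4.464 Nm
alpha = tau_out / I = 4.464 / 0.69
= 6.4696 rad/s^2


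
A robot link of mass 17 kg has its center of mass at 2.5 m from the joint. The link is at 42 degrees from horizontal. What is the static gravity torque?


tau = m*g*L*cos(angle)
= 17 * 9.81 * 2.5 * cos(42 deg)
= 17 * 9.81 * 2.5 * 0.7431
= 309.8357 Nm


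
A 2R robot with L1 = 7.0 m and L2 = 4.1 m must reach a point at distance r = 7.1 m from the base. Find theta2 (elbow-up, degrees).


cos(theta2) = (r^2 - L1^2 - L2^2) / (2*L1*L2)
cos(theta2) = (50.41 - 49.0 - 16.81) / 57.4
cos(theta2) = -0.268293
theta2 = 105.5627 degrees


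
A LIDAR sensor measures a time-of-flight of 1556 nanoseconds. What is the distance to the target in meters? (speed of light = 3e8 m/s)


tof = 1556 ns = 1.556e-06 s
dist = c * tof / 2
= 3e8 * 1.556e-06 / 2
= 233.4 m


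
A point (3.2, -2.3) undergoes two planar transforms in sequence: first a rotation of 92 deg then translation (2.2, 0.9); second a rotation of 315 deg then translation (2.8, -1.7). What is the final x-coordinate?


After transform 1:
x1 = cos(92)*3.2 - sin(92)*-2.3 + 2.2 = 4.3869
y1 = sin(92)*3.2 + cos(92)*-2.3 + 0.9 = 4.1783
After transform 2:
x2 = cos(315)*4.3869 - sin(315)*4.1783 + 2.8
= 8.8565


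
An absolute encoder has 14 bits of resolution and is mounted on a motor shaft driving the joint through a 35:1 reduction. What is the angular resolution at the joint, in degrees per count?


counts = 2^14 = 16384
effective counts at joint = 16384 * 35 = 573440
resolution = 360 / 573440
= 6.2779e-04 deg/count


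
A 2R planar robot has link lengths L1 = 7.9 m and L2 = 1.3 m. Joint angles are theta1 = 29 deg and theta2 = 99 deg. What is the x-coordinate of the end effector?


Convert angles to radians: theta1 = 0.5061, theta2 = 1.7279
x = L1*cos(theta1) + L2*cos(theta1+theta2)
x = 6.9095 + -0.8004
x = 6.1091
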